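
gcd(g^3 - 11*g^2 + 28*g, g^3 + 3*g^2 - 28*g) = g^2 - 4*g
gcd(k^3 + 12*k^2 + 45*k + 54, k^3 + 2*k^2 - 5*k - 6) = k + 3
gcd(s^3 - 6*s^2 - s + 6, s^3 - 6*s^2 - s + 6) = s^3 - 6*s^2 - s + 6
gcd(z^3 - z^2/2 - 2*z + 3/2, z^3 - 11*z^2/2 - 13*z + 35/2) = z - 1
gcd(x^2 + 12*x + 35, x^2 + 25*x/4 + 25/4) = x + 5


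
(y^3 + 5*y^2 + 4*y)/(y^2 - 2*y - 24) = y*(y + 1)/(y - 6)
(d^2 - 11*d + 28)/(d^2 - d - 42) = (d - 4)/(d + 6)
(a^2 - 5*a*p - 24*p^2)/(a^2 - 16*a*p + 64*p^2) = (-a - 3*p)/(-a + 8*p)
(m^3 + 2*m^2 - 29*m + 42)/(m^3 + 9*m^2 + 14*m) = (m^2 - 5*m + 6)/(m*(m + 2))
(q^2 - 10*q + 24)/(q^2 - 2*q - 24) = (q - 4)/(q + 4)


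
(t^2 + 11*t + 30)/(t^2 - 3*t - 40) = (t + 6)/(t - 8)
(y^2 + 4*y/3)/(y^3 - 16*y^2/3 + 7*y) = (3*y + 4)/(3*y^2 - 16*y + 21)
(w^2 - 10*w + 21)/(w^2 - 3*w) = (w - 7)/w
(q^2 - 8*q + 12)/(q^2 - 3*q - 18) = (q - 2)/(q + 3)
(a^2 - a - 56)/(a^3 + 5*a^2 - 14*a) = (a - 8)/(a*(a - 2))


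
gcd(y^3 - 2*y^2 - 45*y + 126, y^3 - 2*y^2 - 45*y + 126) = y^3 - 2*y^2 - 45*y + 126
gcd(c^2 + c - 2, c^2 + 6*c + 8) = c + 2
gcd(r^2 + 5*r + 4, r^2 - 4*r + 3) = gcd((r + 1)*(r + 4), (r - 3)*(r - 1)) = 1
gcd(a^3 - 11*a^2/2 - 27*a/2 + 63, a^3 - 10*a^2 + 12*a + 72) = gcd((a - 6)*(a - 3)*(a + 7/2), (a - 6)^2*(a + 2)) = a - 6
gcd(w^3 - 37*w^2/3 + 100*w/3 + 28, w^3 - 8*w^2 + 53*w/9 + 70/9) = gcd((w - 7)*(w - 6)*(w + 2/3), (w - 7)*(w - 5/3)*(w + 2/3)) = w^2 - 19*w/3 - 14/3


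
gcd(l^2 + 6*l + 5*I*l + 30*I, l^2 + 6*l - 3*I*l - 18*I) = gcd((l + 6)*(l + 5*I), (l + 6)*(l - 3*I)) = l + 6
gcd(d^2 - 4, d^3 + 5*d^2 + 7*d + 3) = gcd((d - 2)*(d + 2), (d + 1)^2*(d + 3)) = 1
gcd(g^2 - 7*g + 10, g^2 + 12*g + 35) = 1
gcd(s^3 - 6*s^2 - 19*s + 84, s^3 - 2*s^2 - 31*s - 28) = s^2 - 3*s - 28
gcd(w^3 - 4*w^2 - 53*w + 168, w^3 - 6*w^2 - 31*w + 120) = w^2 - 11*w + 24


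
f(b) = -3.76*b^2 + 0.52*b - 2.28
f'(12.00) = -89.72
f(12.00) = -537.48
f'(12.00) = -89.72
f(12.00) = -537.48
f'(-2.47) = 19.09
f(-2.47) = -26.50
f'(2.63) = -19.26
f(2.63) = -26.92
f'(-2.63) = 20.30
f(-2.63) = -29.66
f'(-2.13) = 16.54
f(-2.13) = -20.45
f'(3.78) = -27.91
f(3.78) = -54.04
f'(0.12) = -0.38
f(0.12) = -2.27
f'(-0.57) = 4.81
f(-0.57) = -3.80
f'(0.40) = -2.49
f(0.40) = -2.67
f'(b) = 0.52 - 7.52*b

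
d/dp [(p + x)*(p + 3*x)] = 2*p + 4*x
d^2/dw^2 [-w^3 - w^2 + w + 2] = -6*w - 2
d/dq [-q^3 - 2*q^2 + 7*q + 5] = -3*q^2 - 4*q + 7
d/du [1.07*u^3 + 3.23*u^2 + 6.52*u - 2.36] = 3.21*u^2 + 6.46*u + 6.52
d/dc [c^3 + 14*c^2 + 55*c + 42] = 3*c^2 + 28*c + 55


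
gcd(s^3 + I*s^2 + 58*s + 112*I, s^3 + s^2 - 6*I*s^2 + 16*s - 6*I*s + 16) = s^2 - 6*I*s + 16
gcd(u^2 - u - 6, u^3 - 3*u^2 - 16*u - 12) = u + 2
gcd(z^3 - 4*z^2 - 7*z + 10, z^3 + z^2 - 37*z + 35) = z^2 - 6*z + 5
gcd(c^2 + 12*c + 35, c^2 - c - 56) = c + 7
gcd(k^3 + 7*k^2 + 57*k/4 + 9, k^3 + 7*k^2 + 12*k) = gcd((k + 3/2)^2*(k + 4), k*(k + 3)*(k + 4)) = k + 4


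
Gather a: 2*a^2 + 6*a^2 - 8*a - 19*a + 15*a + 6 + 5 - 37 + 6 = 8*a^2 - 12*a - 20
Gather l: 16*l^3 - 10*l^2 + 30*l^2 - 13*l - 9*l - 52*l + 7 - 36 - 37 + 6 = 16*l^3 + 20*l^2 - 74*l - 60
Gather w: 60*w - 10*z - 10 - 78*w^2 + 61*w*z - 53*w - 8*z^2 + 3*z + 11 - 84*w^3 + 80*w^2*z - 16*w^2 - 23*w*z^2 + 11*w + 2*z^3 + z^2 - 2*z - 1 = -84*w^3 + w^2*(80*z - 94) + w*(-23*z^2 + 61*z + 18) + 2*z^3 - 7*z^2 - 9*z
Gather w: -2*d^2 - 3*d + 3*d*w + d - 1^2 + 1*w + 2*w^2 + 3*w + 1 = -2*d^2 - 2*d + 2*w^2 + w*(3*d + 4)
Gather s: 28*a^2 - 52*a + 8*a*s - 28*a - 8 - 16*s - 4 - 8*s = 28*a^2 - 80*a + s*(8*a - 24) - 12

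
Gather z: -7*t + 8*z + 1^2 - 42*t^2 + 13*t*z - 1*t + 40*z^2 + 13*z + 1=-42*t^2 - 8*t + 40*z^2 + z*(13*t + 21) + 2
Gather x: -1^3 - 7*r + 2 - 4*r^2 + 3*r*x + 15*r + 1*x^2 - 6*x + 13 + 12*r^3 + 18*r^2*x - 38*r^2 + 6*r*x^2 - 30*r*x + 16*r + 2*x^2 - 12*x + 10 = 12*r^3 - 42*r^2 + 24*r + x^2*(6*r + 3) + x*(18*r^2 - 27*r - 18) + 24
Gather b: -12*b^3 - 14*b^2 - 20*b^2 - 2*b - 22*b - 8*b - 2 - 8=-12*b^3 - 34*b^2 - 32*b - 10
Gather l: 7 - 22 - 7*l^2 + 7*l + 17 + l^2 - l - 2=-6*l^2 + 6*l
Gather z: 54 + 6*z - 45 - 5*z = z + 9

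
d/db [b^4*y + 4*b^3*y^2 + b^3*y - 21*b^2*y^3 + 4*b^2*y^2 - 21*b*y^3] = y*(4*b^3 + 12*b^2*y + 3*b^2 - 42*b*y^2 + 8*b*y - 21*y^2)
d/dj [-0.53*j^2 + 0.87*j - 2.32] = 0.87 - 1.06*j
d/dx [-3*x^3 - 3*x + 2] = -9*x^2 - 3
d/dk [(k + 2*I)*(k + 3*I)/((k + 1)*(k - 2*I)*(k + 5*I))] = (-k^4 - 10*I*k^3 + k^2*(43 - 2*I) + k*(32 + 36*I) + 60 + 68*I)/(k^6 + k^5*(2 + 6*I) + k^4*(12 + 12*I) + k^3*(22 + 66*I) + k^2*(111 + 120*I) + k*(200 + 60*I) + 100)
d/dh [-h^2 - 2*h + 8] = -2*h - 2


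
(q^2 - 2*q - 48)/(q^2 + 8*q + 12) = (q - 8)/(q + 2)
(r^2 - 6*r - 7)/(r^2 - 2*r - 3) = (r - 7)/(r - 3)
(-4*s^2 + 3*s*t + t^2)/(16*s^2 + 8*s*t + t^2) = (-s + t)/(4*s + t)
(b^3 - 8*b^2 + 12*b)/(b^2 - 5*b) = (b^2 - 8*b + 12)/(b - 5)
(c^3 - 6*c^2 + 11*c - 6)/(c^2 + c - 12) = (c^2 - 3*c + 2)/(c + 4)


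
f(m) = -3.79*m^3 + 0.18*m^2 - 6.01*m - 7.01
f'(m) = -11.37*m^2 + 0.36*m - 6.01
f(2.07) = -52.30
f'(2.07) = -53.98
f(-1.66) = 20.80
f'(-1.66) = -37.94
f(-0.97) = 2.45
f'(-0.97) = -17.06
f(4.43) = -359.60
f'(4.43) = -227.55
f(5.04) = -517.94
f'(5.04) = -293.01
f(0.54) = -10.80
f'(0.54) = -9.13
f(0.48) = -10.27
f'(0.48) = -8.46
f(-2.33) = 55.91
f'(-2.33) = -68.58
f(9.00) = -2809.43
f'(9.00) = -923.74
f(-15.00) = 12914.89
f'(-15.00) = -2569.66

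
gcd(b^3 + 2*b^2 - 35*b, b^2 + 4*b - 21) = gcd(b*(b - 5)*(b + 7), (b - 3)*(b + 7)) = b + 7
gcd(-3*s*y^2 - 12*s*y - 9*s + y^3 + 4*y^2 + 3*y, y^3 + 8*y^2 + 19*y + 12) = y^2 + 4*y + 3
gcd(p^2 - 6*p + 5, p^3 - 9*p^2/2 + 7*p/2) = p - 1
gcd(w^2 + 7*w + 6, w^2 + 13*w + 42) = w + 6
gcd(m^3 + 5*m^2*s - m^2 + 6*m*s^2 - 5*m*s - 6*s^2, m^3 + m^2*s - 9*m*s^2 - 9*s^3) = m + 3*s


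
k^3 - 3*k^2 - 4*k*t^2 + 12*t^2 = (k - 3)*(k - 2*t)*(k + 2*t)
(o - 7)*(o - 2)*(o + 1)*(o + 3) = o^4 - 5*o^3 - 19*o^2 + 29*o + 42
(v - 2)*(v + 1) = v^2 - v - 2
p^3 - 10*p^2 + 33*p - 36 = (p - 4)*(p - 3)^2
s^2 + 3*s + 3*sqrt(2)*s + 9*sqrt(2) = (s + 3)*(s + 3*sqrt(2))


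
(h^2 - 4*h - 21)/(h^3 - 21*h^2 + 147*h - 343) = (h + 3)/(h^2 - 14*h + 49)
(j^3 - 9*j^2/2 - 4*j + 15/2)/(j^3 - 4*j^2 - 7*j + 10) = (j + 3/2)/(j + 2)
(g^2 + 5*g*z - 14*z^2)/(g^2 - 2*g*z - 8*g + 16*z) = (g + 7*z)/(g - 8)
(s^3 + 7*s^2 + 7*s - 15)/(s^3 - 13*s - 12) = (s^2 + 4*s - 5)/(s^2 - 3*s - 4)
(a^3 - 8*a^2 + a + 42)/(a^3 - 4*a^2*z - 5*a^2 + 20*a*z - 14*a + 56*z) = (3 - a)/(-a + 4*z)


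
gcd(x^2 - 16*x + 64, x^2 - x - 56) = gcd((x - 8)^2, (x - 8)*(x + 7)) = x - 8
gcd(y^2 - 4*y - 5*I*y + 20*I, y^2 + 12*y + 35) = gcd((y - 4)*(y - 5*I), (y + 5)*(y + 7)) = 1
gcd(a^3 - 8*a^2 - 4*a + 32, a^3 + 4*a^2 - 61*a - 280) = a - 8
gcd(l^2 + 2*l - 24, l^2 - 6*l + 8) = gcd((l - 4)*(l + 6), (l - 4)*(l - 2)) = l - 4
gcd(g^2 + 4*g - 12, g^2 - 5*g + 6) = g - 2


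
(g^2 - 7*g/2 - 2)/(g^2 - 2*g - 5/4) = 2*(g - 4)/(2*g - 5)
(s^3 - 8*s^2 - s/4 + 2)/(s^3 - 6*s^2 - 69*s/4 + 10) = (2*s + 1)/(2*s + 5)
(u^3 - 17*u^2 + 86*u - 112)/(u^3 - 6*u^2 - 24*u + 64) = (u - 7)/(u + 4)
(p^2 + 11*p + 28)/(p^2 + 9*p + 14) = (p + 4)/(p + 2)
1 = 1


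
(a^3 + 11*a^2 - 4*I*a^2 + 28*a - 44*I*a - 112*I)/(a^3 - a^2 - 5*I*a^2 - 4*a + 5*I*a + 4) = (a^2 + 11*a + 28)/(a^2 - a*(1 + I) + I)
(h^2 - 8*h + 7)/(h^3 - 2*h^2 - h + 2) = (h - 7)/(h^2 - h - 2)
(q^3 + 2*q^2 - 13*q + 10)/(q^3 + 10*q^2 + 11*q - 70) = (q - 1)/(q + 7)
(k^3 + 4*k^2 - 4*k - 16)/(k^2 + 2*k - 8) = k + 2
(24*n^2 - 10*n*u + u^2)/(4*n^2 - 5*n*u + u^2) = (-6*n + u)/(-n + u)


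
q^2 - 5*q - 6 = (q - 6)*(q + 1)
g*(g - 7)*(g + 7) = g^3 - 49*g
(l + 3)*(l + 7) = l^2 + 10*l + 21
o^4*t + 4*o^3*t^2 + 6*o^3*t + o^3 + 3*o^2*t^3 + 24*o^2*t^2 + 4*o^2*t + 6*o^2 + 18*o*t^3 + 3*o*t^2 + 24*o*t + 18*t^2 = (o + 6)*(o + t)*(o + 3*t)*(o*t + 1)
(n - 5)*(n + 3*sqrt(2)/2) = n^2 - 5*n + 3*sqrt(2)*n/2 - 15*sqrt(2)/2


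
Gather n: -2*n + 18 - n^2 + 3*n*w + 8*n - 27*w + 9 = -n^2 + n*(3*w + 6) - 27*w + 27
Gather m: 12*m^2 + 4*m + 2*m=12*m^2 + 6*m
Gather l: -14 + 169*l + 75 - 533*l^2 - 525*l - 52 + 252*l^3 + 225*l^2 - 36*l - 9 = 252*l^3 - 308*l^2 - 392*l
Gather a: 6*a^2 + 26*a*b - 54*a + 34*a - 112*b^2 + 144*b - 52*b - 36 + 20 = 6*a^2 + a*(26*b - 20) - 112*b^2 + 92*b - 16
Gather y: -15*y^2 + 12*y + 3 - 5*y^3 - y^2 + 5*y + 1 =-5*y^3 - 16*y^2 + 17*y + 4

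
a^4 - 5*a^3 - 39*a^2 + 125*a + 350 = (a - 7)*(a - 5)*(a + 2)*(a + 5)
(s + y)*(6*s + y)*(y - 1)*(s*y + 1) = 6*s^3*y^2 - 6*s^3*y + 7*s^2*y^3 - 7*s^2*y^2 + 6*s^2*y - 6*s^2 + s*y^4 - s*y^3 + 7*s*y^2 - 7*s*y + y^3 - y^2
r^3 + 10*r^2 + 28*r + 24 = (r + 2)^2*(r + 6)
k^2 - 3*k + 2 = (k - 2)*(k - 1)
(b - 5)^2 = b^2 - 10*b + 25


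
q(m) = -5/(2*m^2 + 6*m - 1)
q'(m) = -5*(-4*m - 6)/(2*m^2 + 6*m - 1)^2 = 10*(2*m + 3)/(2*m^2 + 6*m - 1)^2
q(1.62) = -0.36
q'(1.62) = 0.32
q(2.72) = -0.17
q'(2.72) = 0.09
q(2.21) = -0.23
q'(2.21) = 0.15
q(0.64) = -1.37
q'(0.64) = 3.20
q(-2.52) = 1.46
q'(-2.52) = -1.74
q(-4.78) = -0.31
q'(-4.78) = -0.26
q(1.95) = -0.27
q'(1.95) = 0.21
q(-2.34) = 1.22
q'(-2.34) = -1.00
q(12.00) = -0.01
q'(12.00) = 0.00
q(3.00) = -0.14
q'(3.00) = 0.07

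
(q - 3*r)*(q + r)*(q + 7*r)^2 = q^4 + 12*q^3*r + 18*q^2*r^2 - 140*q*r^3 - 147*r^4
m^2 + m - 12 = (m - 3)*(m + 4)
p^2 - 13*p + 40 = (p - 8)*(p - 5)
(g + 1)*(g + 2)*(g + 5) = g^3 + 8*g^2 + 17*g + 10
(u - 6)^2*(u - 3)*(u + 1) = u^4 - 14*u^3 + 57*u^2 - 36*u - 108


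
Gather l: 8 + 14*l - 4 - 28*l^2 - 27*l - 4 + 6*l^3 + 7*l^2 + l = 6*l^3 - 21*l^2 - 12*l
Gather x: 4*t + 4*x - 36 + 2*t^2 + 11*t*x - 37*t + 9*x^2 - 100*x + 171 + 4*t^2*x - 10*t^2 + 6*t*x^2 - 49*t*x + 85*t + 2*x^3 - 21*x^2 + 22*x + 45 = -8*t^2 + 52*t + 2*x^3 + x^2*(6*t - 12) + x*(4*t^2 - 38*t - 74) + 180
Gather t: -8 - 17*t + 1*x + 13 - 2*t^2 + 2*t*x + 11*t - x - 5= -2*t^2 + t*(2*x - 6)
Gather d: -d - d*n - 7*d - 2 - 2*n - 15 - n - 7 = d*(-n - 8) - 3*n - 24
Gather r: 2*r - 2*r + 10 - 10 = 0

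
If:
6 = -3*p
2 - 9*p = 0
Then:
No Solution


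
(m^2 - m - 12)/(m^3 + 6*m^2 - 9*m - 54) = (m - 4)/(m^2 + 3*m - 18)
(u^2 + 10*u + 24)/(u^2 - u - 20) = (u + 6)/(u - 5)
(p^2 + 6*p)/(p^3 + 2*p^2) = (p + 6)/(p*(p + 2))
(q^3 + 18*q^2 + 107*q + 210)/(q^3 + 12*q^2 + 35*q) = (q + 6)/q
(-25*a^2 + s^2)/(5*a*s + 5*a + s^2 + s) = (-5*a + s)/(s + 1)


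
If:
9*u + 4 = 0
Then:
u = -4/9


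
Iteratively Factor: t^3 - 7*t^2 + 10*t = (t)*(t^2 - 7*t + 10) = t*(t - 5)*(t - 2)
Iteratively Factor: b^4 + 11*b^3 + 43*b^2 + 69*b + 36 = (b + 4)*(b^3 + 7*b^2 + 15*b + 9) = (b + 1)*(b + 4)*(b^2 + 6*b + 9) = (b + 1)*(b + 3)*(b + 4)*(b + 3)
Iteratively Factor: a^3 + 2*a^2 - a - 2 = (a - 1)*(a^2 + 3*a + 2) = (a - 1)*(a + 1)*(a + 2)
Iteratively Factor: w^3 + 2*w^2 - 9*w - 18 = (w - 3)*(w^2 + 5*w + 6) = (w - 3)*(w + 3)*(w + 2)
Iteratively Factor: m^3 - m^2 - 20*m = (m)*(m^2 - m - 20) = m*(m + 4)*(m - 5)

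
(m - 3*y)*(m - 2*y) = m^2 - 5*m*y + 6*y^2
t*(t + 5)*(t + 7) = t^3 + 12*t^2 + 35*t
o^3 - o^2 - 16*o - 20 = (o - 5)*(o + 2)^2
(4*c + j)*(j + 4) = 4*c*j + 16*c + j^2 + 4*j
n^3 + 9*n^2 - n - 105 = (n - 3)*(n + 5)*(n + 7)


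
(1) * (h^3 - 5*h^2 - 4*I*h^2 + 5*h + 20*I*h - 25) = h^3 - 5*h^2 - 4*I*h^2 + 5*h + 20*I*h - 25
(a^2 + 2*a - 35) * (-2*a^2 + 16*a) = -2*a^4 + 12*a^3 + 102*a^2 - 560*a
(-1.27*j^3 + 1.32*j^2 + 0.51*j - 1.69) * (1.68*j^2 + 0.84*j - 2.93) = -2.1336*j^5 + 1.1508*j^4 + 5.6867*j^3 - 6.2784*j^2 - 2.9139*j + 4.9517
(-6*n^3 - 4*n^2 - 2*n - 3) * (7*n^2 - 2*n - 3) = -42*n^5 - 16*n^4 + 12*n^3 - 5*n^2 + 12*n + 9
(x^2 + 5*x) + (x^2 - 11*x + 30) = 2*x^2 - 6*x + 30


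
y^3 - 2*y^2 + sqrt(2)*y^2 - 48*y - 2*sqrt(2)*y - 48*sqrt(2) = (y - 8)*(y + 6)*(y + sqrt(2))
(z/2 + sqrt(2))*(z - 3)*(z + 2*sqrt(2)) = z^3/2 - 3*z^2/2 + 2*sqrt(2)*z^2 - 6*sqrt(2)*z + 4*z - 12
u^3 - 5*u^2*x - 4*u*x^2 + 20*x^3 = (u - 5*x)*(u - 2*x)*(u + 2*x)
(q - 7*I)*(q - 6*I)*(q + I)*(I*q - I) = I*q^4 + 12*q^3 - I*q^3 - 12*q^2 - 29*I*q^2 + 42*q + 29*I*q - 42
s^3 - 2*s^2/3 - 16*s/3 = s*(s - 8/3)*(s + 2)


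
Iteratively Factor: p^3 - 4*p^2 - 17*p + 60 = (p - 3)*(p^2 - p - 20) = (p - 5)*(p - 3)*(p + 4)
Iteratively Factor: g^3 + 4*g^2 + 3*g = (g)*(g^2 + 4*g + 3) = g*(g + 3)*(g + 1)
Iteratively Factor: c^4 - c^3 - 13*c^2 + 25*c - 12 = (c - 3)*(c^3 + 2*c^2 - 7*c + 4) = (c - 3)*(c + 4)*(c^2 - 2*c + 1) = (c - 3)*(c - 1)*(c + 4)*(c - 1)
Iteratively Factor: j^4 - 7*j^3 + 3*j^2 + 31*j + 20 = (j + 1)*(j^3 - 8*j^2 + 11*j + 20) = (j + 1)^2*(j^2 - 9*j + 20) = (j - 5)*(j + 1)^2*(j - 4)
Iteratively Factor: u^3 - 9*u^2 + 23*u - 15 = (u - 3)*(u^2 - 6*u + 5) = (u - 3)*(u - 1)*(u - 5)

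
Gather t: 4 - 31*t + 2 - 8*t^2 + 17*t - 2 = -8*t^2 - 14*t + 4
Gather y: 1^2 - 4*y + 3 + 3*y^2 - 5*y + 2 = 3*y^2 - 9*y + 6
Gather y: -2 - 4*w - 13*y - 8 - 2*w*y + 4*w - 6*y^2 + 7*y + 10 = -6*y^2 + y*(-2*w - 6)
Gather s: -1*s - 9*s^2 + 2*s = -9*s^2 + s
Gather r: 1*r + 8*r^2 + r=8*r^2 + 2*r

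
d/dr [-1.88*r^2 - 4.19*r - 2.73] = -3.76*r - 4.19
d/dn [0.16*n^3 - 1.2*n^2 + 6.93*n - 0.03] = 0.48*n^2 - 2.4*n + 6.93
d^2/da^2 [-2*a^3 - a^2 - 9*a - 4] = -12*a - 2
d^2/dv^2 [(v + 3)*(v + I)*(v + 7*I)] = 6*v + 6 + 16*I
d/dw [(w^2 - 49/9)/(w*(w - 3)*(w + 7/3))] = (-w^2 + 14*w/3 - 7)/(w^2*(w^2 - 6*w + 9))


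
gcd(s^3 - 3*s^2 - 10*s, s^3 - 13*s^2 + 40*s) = s^2 - 5*s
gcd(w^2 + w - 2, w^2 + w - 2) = w^2 + w - 2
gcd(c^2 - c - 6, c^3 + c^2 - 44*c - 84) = c + 2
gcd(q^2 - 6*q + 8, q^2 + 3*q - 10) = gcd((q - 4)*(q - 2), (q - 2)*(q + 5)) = q - 2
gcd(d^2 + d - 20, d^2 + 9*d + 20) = d + 5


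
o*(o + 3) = o^2 + 3*o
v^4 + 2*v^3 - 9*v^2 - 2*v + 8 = (v - 2)*(v - 1)*(v + 1)*(v + 4)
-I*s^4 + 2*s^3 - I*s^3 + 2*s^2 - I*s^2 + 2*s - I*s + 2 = (s + 1)*(s - I)*(s + 2*I)*(-I*s + 1)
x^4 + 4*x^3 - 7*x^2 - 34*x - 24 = (x - 3)*(x + 1)*(x + 2)*(x + 4)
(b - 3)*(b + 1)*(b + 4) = b^3 + 2*b^2 - 11*b - 12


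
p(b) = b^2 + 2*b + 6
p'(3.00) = 8.00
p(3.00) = 21.00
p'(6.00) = 14.00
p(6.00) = 54.00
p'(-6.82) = -11.64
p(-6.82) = 38.87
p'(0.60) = 3.20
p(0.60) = 7.56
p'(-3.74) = -5.48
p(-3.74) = 12.51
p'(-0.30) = 1.40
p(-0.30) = 5.49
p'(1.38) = 4.76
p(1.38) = 10.66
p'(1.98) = 5.96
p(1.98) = 13.88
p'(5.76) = 13.52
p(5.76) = 50.70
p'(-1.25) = -0.50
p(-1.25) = 5.06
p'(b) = 2*b + 2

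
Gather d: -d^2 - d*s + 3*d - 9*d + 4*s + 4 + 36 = -d^2 + d*(-s - 6) + 4*s + 40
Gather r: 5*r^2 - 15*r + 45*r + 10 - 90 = 5*r^2 + 30*r - 80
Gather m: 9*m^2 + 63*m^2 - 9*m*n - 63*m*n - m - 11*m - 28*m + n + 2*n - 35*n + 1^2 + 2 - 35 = 72*m^2 + m*(-72*n - 40) - 32*n - 32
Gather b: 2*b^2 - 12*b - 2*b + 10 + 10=2*b^2 - 14*b + 20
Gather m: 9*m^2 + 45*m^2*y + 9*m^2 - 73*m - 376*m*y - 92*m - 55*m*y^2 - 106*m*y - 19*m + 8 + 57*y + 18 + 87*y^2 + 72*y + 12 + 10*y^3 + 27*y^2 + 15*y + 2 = m^2*(45*y + 18) + m*(-55*y^2 - 482*y - 184) + 10*y^3 + 114*y^2 + 144*y + 40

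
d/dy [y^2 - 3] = 2*y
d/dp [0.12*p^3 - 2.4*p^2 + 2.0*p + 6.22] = 0.36*p^2 - 4.8*p + 2.0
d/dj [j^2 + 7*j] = 2*j + 7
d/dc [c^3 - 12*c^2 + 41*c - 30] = 3*c^2 - 24*c + 41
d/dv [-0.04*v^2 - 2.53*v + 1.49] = -0.08*v - 2.53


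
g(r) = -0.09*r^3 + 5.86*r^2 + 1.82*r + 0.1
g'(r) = -0.27*r^2 + 11.72*r + 1.82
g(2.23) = 32.30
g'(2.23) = 26.61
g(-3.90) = 87.47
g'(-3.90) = -47.99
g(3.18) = 62.25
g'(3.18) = 36.36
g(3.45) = 72.43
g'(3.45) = 39.04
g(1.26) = 11.52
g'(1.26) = 16.16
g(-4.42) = 114.31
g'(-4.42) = -55.26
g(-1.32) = 8.12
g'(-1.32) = -14.12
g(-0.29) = 0.07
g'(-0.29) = -1.60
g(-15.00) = 1595.05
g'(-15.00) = -234.73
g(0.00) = 0.10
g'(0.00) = 1.82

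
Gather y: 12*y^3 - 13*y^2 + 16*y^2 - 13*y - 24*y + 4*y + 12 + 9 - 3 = 12*y^3 + 3*y^2 - 33*y + 18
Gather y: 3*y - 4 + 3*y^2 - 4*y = 3*y^2 - y - 4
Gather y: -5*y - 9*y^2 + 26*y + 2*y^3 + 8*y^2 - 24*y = 2*y^3 - y^2 - 3*y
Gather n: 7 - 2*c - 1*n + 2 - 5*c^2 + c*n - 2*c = -5*c^2 - 4*c + n*(c - 1) + 9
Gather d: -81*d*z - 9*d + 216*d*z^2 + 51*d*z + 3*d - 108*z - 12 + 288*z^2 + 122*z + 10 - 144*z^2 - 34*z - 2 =d*(216*z^2 - 30*z - 6) + 144*z^2 - 20*z - 4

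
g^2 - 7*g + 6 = (g - 6)*(g - 1)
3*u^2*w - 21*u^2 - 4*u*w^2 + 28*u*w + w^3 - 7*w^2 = (-3*u + w)*(-u + w)*(w - 7)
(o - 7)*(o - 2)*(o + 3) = o^3 - 6*o^2 - 13*o + 42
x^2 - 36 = (x - 6)*(x + 6)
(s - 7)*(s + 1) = s^2 - 6*s - 7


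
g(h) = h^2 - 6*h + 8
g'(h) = 2*h - 6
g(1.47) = 1.34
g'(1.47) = -3.06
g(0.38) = 5.86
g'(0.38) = -5.24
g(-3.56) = 42.03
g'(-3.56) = -13.12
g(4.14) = 0.30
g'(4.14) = 2.28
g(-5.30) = 67.89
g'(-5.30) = -16.60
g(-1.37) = 18.10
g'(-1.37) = -8.74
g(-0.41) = 10.63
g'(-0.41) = -6.82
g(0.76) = 4.02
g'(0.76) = -4.48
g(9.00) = 35.00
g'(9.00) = 12.00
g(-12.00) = 224.00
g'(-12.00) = -30.00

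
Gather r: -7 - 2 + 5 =-4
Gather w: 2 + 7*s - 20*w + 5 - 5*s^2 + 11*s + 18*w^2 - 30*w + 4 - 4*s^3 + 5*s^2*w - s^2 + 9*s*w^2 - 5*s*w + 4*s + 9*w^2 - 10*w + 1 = -4*s^3 - 6*s^2 + 22*s + w^2*(9*s + 27) + w*(5*s^2 - 5*s - 60) + 12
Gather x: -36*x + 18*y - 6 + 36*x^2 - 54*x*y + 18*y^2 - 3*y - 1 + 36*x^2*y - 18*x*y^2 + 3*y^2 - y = x^2*(36*y + 36) + x*(-18*y^2 - 54*y - 36) + 21*y^2 + 14*y - 7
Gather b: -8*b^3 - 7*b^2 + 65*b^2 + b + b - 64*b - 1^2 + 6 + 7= -8*b^3 + 58*b^2 - 62*b + 12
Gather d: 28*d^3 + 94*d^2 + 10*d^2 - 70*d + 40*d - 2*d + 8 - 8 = 28*d^3 + 104*d^2 - 32*d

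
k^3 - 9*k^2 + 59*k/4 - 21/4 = (k - 7)*(k - 3/2)*(k - 1/2)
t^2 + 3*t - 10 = (t - 2)*(t + 5)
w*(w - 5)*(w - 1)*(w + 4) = w^4 - 2*w^3 - 19*w^2 + 20*w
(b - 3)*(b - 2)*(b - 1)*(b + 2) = b^4 - 4*b^3 - b^2 + 16*b - 12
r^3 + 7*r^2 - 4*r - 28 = (r - 2)*(r + 2)*(r + 7)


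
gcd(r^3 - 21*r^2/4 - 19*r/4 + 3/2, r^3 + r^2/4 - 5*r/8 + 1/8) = r^2 + 3*r/4 - 1/4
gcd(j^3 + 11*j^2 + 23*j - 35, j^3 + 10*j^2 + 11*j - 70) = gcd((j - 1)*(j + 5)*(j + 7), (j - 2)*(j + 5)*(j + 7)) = j^2 + 12*j + 35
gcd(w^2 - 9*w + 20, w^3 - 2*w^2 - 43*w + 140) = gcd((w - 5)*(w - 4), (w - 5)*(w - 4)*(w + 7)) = w^2 - 9*w + 20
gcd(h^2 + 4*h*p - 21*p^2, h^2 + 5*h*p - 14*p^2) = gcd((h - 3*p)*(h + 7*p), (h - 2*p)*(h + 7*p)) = h + 7*p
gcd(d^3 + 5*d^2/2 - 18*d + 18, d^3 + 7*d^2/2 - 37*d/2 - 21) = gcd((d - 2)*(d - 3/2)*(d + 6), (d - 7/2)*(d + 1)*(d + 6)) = d + 6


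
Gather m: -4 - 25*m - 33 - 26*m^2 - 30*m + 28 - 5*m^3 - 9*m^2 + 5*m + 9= -5*m^3 - 35*m^2 - 50*m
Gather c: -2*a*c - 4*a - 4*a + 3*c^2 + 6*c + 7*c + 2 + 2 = -8*a + 3*c^2 + c*(13 - 2*a) + 4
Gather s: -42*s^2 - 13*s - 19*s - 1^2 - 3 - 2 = -42*s^2 - 32*s - 6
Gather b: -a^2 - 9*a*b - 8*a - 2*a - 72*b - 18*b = -a^2 - 10*a + b*(-9*a - 90)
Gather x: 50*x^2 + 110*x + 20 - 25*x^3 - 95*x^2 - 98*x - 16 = -25*x^3 - 45*x^2 + 12*x + 4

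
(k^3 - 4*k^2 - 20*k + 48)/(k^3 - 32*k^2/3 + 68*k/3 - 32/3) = 3*(k^2 - 2*k - 24)/(3*k^2 - 26*k + 16)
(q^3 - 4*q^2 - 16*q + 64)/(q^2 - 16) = q - 4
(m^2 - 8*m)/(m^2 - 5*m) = (m - 8)/(m - 5)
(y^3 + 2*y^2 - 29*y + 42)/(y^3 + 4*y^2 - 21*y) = (y - 2)/y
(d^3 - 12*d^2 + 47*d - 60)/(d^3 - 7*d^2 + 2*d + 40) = (d - 3)/(d + 2)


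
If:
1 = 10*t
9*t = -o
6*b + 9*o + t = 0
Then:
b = 4/3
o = -9/10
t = 1/10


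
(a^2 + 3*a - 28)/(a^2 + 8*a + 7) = (a - 4)/(a + 1)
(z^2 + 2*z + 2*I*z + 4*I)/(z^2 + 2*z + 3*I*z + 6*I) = (z + 2*I)/(z + 3*I)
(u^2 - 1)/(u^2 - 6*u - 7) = (u - 1)/(u - 7)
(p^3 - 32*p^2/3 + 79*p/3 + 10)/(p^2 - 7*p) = (3*p^3 - 32*p^2 + 79*p + 30)/(3*p*(p - 7))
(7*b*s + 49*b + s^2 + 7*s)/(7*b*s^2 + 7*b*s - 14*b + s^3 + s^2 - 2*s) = (s + 7)/(s^2 + s - 2)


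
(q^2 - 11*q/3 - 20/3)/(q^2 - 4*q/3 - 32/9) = 3*(q - 5)/(3*q - 8)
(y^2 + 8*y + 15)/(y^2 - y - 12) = (y + 5)/(y - 4)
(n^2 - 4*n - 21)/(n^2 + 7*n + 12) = (n - 7)/(n + 4)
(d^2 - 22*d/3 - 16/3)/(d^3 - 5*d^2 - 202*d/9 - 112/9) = 3/(3*d + 7)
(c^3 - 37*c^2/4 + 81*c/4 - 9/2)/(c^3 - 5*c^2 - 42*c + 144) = (4*c^2 - 25*c + 6)/(4*(c^2 - 2*c - 48))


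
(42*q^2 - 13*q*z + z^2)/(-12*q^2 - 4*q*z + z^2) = (-7*q + z)/(2*q + z)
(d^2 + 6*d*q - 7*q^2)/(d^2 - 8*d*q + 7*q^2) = (-d - 7*q)/(-d + 7*q)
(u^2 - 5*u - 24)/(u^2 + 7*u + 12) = (u - 8)/(u + 4)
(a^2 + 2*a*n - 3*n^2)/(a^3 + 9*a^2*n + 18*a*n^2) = (a - n)/(a*(a + 6*n))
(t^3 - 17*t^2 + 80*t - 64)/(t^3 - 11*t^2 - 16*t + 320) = (t - 1)/(t + 5)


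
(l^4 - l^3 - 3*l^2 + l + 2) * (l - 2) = l^5 - 3*l^4 - l^3 + 7*l^2 - 4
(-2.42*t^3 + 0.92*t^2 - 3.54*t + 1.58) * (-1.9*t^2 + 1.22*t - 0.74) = 4.598*t^5 - 4.7004*t^4 + 9.6392*t^3 - 8.0016*t^2 + 4.5472*t - 1.1692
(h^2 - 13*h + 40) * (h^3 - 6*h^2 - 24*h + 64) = h^5 - 19*h^4 + 94*h^3 + 136*h^2 - 1792*h + 2560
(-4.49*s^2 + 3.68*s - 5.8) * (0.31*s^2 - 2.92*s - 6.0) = -1.3919*s^4 + 14.2516*s^3 + 14.3964*s^2 - 5.144*s + 34.8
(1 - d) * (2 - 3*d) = 3*d^2 - 5*d + 2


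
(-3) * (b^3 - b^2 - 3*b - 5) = -3*b^3 + 3*b^2 + 9*b + 15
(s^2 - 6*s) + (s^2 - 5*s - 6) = 2*s^2 - 11*s - 6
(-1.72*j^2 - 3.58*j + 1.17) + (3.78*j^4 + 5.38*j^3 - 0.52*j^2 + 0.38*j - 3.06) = 3.78*j^4 + 5.38*j^3 - 2.24*j^2 - 3.2*j - 1.89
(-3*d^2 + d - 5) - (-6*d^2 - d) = 3*d^2 + 2*d - 5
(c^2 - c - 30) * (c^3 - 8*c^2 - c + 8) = c^5 - 9*c^4 - 23*c^3 + 249*c^2 + 22*c - 240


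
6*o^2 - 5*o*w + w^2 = (-3*o + w)*(-2*o + w)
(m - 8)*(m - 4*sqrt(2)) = m^2 - 8*m - 4*sqrt(2)*m + 32*sqrt(2)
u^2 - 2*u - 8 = (u - 4)*(u + 2)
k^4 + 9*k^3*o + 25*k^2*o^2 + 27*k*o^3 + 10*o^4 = (k + o)^2*(k + 2*o)*(k + 5*o)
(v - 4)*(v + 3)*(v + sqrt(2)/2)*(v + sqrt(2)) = v^4 - v^3 + 3*sqrt(2)*v^3/2 - 11*v^2 - 3*sqrt(2)*v^2/2 - 18*sqrt(2)*v - v - 12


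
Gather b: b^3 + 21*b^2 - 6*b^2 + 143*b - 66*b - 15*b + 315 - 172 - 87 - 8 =b^3 + 15*b^2 + 62*b + 48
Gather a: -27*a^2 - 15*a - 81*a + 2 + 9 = -27*a^2 - 96*a + 11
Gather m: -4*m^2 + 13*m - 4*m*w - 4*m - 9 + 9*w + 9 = -4*m^2 + m*(9 - 4*w) + 9*w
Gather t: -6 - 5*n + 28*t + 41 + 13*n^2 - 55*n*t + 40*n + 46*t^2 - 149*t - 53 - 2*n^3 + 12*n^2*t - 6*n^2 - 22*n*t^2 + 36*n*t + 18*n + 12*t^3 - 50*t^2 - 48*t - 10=-2*n^3 + 7*n^2 + 53*n + 12*t^3 + t^2*(-22*n - 4) + t*(12*n^2 - 19*n - 169) - 28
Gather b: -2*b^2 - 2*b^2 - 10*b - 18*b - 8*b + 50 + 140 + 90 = -4*b^2 - 36*b + 280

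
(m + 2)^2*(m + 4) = m^3 + 8*m^2 + 20*m + 16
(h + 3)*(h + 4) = h^2 + 7*h + 12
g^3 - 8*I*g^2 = g^2*(g - 8*I)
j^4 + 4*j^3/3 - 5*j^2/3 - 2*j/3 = j*(j - 1)*(j + 1/3)*(j + 2)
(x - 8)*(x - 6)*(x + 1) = x^3 - 13*x^2 + 34*x + 48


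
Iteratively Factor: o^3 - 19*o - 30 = (o - 5)*(o^2 + 5*o + 6) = (o - 5)*(o + 2)*(o + 3)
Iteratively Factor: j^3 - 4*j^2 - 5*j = (j - 5)*(j^2 + j) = j*(j - 5)*(j + 1)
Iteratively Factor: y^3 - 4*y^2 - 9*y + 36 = (y - 4)*(y^2 - 9) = (y - 4)*(y - 3)*(y + 3)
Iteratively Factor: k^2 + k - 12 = (k + 4)*(k - 3)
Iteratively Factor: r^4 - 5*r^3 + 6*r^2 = (r)*(r^3 - 5*r^2 + 6*r) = r^2*(r^2 - 5*r + 6) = r^2*(r - 3)*(r - 2)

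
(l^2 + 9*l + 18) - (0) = l^2 + 9*l + 18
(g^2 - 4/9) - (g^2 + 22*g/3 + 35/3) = -22*g/3 - 109/9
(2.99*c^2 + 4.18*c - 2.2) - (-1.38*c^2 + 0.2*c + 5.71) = 4.37*c^2 + 3.98*c - 7.91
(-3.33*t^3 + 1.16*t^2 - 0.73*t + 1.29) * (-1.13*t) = 3.7629*t^4 - 1.3108*t^3 + 0.8249*t^2 - 1.4577*t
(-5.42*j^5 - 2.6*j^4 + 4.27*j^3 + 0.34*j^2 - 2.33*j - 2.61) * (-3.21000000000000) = 17.3982*j^5 + 8.346*j^4 - 13.7067*j^3 - 1.0914*j^2 + 7.4793*j + 8.3781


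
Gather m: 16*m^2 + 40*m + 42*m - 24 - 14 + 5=16*m^2 + 82*m - 33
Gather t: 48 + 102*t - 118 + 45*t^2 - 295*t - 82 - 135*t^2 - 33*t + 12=-90*t^2 - 226*t - 140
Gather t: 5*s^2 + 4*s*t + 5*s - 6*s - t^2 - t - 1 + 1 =5*s^2 - s - t^2 + t*(4*s - 1)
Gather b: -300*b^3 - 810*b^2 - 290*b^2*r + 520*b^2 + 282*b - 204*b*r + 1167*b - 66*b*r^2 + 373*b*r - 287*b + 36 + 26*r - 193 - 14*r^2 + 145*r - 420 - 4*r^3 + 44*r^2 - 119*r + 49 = -300*b^3 + b^2*(-290*r - 290) + b*(-66*r^2 + 169*r + 1162) - 4*r^3 + 30*r^2 + 52*r - 528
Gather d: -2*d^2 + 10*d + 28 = -2*d^2 + 10*d + 28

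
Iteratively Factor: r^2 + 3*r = (r)*(r + 3)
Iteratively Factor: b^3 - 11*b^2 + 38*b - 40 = (b - 2)*(b^2 - 9*b + 20) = (b - 4)*(b - 2)*(b - 5)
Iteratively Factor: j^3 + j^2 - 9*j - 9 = (j + 1)*(j^2 - 9) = (j - 3)*(j + 1)*(j + 3)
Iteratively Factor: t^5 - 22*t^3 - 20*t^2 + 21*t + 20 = (t + 4)*(t^4 - 4*t^3 - 6*t^2 + 4*t + 5) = (t - 1)*(t + 4)*(t^3 - 3*t^2 - 9*t - 5) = (t - 1)*(t + 1)*(t + 4)*(t^2 - 4*t - 5) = (t - 5)*(t - 1)*(t + 1)*(t + 4)*(t + 1)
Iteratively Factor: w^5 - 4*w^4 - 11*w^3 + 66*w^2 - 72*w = (w - 3)*(w^4 - w^3 - 14*w^2 + 24*w) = w*(w - 3)*(w^3 - w^2 - 14*w + 24) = w*(w - 3)^2*(w^2 + 2*w - 8) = w*(w - 3)^2*(w + 4)*(w - 2)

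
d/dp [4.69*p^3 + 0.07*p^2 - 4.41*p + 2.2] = 14.07*p^2 + 0.14*p - 4.41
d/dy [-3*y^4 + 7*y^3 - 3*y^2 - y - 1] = -12*y^3 + 21*y^2 - 6*y - 1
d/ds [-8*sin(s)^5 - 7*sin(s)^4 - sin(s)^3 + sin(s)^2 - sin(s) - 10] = (-40*sin(s)^4 - 28*sin(s)^3 - 3*sin(s)^2 + 2*sin(s) - 1)*cos(s)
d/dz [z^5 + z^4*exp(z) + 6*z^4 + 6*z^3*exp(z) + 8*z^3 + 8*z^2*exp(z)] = z*(z^3*exp(z) + 5*z^3 + 10*z^2*exp(z) + 24*z^2 + 26*z*exp(z) + 24*z + 16*exp(z))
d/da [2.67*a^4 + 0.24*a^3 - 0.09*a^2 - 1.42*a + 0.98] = 10.68*a^3 + 0.72*a^2 - 0.18*a - 1.42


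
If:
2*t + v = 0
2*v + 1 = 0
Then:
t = 1/4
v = -1/2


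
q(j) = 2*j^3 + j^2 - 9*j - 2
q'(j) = 6*j^2 + 2*j - 9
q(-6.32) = -410.05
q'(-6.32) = 218.01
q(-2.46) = -3.58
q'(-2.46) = 22.39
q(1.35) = -7.41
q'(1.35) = 4.64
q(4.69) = 184.11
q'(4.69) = 132.36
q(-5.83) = -311.85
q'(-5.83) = 183.27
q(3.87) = 94.07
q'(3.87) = 88.60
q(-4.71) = -146.40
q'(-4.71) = 114.68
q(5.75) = 359.53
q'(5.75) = 200.88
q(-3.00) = -20.00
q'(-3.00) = 39.00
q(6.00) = 412.00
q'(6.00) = 219.00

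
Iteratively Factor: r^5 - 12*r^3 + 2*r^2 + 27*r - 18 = (r + 2)*(r^4 - 2*r^3 - 8*r^2 + 18*r - 9) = (r - 1)*(r + 2)*(r^3 - r^2 - 9*r + 9) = (r - 1)^2*(r + 2)*(r^2 - 9) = (r - 1)^2*(r + 2)*(r + 3)*(r - 3)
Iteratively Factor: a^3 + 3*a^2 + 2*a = (a + 2)*(a^2 + a) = (a + 1)*(a + 2)*(a)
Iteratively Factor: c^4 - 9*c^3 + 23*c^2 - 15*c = (c - 3)*(c^3 - 6*c^2 + 5*c) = (c - 3)*(c - 1)*(c^2 - 5*c) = (c - 5)*(c - 3)*(c - 1)*(c)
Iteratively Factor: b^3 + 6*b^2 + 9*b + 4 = (b + 4)*(b^2 + 2*b + 1) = (b + 1)*(b + 4)*(b + 1)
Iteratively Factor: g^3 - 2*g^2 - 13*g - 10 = (g + 1)*(g^2 - 3*g - 10) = (g + 1)*(g + 2)*(g - 5)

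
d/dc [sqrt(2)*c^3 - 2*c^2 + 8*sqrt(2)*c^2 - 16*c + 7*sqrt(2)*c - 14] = 3*sqrt(2)*c^2 - 4*c + 16*sqrt(2)*c - 16 + 7*sqrt(2)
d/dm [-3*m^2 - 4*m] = -6*m - 4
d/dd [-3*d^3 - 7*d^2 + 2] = d*(-9*d - 14)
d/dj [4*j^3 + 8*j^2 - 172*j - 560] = 12*j^2 + 16*j - 172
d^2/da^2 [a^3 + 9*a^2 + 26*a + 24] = 6*a + 18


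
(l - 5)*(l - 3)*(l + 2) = l^3 - 6*l^2 - l + 30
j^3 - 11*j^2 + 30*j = j*(j - 6)*(j - 5)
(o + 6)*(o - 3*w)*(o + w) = o^3 - 2*o^2*w + 6*o^2 - 3*o*w^2 - 12*o*w - 18*w^2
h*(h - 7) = h^2 - 7*h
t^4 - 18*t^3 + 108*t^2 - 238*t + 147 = (t - 7)^2*(t - 3)*(t - 1)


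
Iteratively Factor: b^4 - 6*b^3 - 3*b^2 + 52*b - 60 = (b + 3)*(b^3 - 9*b^2 + 24*b - 20) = (b - 2)*(b + 3)*(b^2 - 7*b + 10) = (b - 2)^2*(b + 3)*(b - 5)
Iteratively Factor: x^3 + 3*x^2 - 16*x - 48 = (x - 4)*(x^2 + 7*x + 12) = (x - 4)*(x + 3)*(x + 4)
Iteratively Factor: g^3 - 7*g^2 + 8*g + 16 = (g - 4)*(g^2 - 3*g - 4) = (g - 4)^2*(g + 1)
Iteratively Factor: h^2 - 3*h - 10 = (h + 2)*(h - 5)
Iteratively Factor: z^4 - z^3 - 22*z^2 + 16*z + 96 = (z - 4)*(z^3 + 3*z^2 - 10*z - 24) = (z - 4)*(z - 3)*(z^2 + 6*z + 8) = (z - 4)*(z - 3)*(z + 4)*(z + 2)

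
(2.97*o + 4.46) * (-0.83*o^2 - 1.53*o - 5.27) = -2.4651*o^3 - 8.2459*o^2 - 22.4757*o - 23.5042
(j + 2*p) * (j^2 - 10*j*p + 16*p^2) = j^3 - 8*j^2*p - 4*j*p^2 + 32*p^3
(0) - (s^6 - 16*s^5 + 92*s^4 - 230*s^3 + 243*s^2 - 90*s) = -s^6 + 16*s^5 - 92*s^4 + 230*s^3 - 243*s^2 + 90*s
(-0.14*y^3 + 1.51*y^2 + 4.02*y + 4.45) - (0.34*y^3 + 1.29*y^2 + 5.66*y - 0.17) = -0.48*y^3 + 0.22*y^2 - 1.64*y + 4.62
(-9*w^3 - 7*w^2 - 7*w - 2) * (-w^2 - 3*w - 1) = 9*w^5 + 34*w^4 + 37*w^3 + 30*w^2 + 13*w + 2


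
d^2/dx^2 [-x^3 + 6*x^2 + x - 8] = 12 - 6*x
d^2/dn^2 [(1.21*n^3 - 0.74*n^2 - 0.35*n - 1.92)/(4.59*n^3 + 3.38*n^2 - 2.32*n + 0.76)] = (-1.13686837721616e-13*n^7 - 68.725152*n^6 + 33.067278*n^5 - 615.921084*n^4 - 460.704296*n^3 + 4.32100799999999*n^2 + 140.109456*n - 12.893312)/(96.702579*n^9 + 213.630534*n^8 + 10.680012*n^7 - 129.307924*n^6 + 65.346576*n^5 + 32.06664*n^4 - 40.291312*n^3 + 18.128736*n^2 - 4.020096*n + 0.438976)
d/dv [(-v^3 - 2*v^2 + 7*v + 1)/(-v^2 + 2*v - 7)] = (v^4 - 4*v^3 + 24*v^2 + 30*v - 51)/(v^4 - 4*v^3 + 18*v^2 - 28*v + 49)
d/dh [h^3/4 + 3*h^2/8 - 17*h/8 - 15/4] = 3*h^2/4 + 3*h/4 - 17/8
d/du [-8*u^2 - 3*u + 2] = -16*u - 3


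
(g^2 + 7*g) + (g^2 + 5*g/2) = 2*g^2 + 19*g/2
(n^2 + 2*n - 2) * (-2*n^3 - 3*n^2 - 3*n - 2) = -2*n^5 - 7*n^4 - 5*n^3 - 2*n^2 + 2*n + 4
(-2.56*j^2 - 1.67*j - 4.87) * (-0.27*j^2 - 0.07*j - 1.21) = 0.6912*j^4 + 0.6301*j^3 + 4.5294*j^2 + 2.3616*j + 5.8927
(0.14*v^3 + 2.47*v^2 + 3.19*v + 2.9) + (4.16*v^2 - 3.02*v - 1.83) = 0.14*v^3 + 6.63*v^2 + 0.17*v + 1.07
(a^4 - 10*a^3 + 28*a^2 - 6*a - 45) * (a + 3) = a^5 - 7*a^4 - 2*a^3 + 78*a^2 - 63*a - 135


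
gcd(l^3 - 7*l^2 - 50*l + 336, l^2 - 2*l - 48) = l - 8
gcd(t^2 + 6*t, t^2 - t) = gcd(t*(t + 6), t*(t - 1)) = t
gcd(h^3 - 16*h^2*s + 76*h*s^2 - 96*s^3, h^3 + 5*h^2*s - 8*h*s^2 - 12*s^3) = -h + 2*s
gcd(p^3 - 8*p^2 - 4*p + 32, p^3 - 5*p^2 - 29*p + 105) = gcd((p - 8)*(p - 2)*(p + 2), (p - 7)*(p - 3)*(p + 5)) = 1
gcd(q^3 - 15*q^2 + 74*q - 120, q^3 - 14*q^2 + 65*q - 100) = q^2 - 9*q + 20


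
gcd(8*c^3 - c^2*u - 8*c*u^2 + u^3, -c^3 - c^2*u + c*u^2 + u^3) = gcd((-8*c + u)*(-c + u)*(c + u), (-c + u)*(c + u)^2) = -c^2 + u^2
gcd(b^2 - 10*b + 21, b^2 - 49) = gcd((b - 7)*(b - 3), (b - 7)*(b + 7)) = b - 7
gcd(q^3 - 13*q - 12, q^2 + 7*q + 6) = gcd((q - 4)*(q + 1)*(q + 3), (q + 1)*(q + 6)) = q + 1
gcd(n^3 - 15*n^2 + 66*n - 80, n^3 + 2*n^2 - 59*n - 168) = n - 8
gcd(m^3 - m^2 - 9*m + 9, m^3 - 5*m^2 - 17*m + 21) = m^2 + 2*m - 3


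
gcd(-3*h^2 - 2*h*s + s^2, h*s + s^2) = h + s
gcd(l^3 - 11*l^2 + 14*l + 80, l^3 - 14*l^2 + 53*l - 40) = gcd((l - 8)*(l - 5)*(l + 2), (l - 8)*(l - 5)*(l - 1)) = l^2 - 13*l + 40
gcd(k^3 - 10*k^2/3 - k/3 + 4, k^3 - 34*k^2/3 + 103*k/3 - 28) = k^2 - 13*k/3 + 4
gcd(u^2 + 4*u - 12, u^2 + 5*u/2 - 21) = u + 6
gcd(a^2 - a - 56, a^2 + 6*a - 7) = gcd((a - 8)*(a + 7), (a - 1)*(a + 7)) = a + 7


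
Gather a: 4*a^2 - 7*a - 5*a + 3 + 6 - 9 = 4*a^2 - 12*a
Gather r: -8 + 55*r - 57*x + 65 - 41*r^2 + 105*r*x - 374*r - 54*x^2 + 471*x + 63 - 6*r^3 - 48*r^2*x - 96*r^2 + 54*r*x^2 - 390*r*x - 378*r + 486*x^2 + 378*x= -6*r^3 + r^2*(-48*x - 137) + r*(54*x^2 - 285*x - 697) + 432*x^2 + 792*x + 120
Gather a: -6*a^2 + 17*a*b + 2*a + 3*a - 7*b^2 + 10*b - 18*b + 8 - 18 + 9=-6*a^2 + a*(17*b + 5) - 7*b^2 - 8*b - 1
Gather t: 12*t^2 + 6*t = 12*t^2 + 6*t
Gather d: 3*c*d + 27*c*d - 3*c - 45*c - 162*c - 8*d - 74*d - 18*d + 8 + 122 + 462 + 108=-210*c + d*(30*c - 100) + 700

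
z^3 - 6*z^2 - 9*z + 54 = (z - 6)*(z - 3)*(z + 3)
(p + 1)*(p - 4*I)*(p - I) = p^3 + p^2 - 5*I*p^2 - 4*p - 5*I*p - 4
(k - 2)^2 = k^2 - 4*k + 4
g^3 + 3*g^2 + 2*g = g*(g + 1)*(g + 2)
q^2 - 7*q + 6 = (q - 6)*(q - 1)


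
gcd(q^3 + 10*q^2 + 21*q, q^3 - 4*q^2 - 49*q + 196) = q + 7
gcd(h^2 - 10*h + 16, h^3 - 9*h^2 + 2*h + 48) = h - 8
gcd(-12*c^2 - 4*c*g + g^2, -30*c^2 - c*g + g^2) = 6*c - g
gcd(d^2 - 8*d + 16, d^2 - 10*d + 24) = d - 4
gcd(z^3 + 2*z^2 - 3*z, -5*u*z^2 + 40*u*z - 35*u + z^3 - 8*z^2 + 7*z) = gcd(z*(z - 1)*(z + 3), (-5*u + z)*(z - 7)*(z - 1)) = z - 1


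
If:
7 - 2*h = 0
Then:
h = 7/2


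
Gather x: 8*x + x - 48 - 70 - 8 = 9*x - 126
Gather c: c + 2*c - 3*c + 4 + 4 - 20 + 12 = 0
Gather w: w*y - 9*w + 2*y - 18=w*(y - 9) + 2*y - 18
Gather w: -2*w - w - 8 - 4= -3*w - 12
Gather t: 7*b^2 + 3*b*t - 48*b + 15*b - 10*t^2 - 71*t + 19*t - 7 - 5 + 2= 7*b^2 - 33*b - 10*t^2 + t*(3*b - 52) - 10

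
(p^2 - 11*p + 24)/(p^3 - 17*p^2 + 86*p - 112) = (p - 3)/(p^2 - 9*p + 14)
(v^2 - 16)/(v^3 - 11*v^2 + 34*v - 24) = (v + 4)/(v^2 - 7*v + 6)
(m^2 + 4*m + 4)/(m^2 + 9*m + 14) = (m + 2)/(m + 7)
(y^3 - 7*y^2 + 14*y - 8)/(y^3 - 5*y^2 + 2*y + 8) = (y - 1)/(y + 1)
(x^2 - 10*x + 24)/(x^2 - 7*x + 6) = (x - 4)/(x - 1)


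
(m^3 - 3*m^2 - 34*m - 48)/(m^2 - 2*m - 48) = (m^2 + 5*m + 6)/(m + 6)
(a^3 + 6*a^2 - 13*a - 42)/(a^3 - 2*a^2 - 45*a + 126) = (a + 2)/(a - 6)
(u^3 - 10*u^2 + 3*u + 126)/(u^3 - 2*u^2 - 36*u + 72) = (u^2 - 4*u - 21)/(u^2 + 4*u - 12)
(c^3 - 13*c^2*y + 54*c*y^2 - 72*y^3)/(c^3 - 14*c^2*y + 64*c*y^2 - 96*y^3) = (-c + 3*y)/(-c + 4*y)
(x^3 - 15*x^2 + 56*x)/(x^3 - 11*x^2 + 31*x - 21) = x*(x - 8)/(x^2 - 4*x + 3)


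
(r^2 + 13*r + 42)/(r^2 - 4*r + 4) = (r^2 + 13*r + 42)/(r^2 - 4*r + 4)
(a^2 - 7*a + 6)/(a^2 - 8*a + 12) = (a - 1)/(a - 2)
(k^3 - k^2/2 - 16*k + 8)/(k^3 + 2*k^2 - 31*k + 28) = (k^2 + 7*k/2 - 2)/(k^2 + 6*k - 7)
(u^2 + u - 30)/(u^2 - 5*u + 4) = (u^2 + u - 30)/(u^2 - 5*u + 4)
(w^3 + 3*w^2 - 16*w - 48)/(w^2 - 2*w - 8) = (w^2 + 7*w + 12)/(w + 2)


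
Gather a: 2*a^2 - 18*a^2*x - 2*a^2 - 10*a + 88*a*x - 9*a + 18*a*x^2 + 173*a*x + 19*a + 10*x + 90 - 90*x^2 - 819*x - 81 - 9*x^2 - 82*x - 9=-18*a^2*x + a*(18*x^2 + 261*x) - 99*x^2 - 891*x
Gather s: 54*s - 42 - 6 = 54*s - 48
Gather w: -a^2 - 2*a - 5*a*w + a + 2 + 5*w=-a^2 - a + w*(5 - 5*a) + 2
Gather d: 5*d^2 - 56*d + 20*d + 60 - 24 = 5*d^2 - 36*d + 36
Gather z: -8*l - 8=-8*l - 8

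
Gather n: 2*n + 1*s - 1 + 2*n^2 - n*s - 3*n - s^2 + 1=2*n^2 + n*(-s - 1) - s^2 + s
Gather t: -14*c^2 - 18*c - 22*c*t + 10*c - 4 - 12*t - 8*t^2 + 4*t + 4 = -14*c^2 - 8*c - 8*t^2 + t*(-22*c - 8)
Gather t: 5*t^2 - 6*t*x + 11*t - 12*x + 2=5*t^2 + t*(11 - 6*x) - 12*x + 2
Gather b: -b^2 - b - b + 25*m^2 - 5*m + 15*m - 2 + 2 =-b^2 - 2*b + 25*m^2 + 10*m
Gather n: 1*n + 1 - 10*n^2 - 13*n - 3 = -10*n^2 - 12*n - 2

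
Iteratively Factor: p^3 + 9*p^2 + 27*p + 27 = (p + 3)*(p^2 + 6*p + 9) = (p + 3)^2*(p + 3)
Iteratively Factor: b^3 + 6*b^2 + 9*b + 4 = (b + 1)*(b^2 + 5*b + 4) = (b + 1)*(b + 4)*(b + 1)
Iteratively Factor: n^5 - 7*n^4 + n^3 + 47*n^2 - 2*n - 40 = (n - 1)*(n^4 - 6*n^3 - 5*n^2 + 42*n + 40) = (n - 1)*(n + 1)*(n^3 - 7*n^2 + 2*n + 40) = (n - 1)*(n + 1)*(n + 2)*(n^2 - 9*n + 20) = (n - 4)*(n - 1)*(n + 1)*(n + 2)*(n - 5)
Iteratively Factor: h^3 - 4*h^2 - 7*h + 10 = (h + 2)*(h^2 - 6*h + 5) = (h - 1)*(h + 2)*(h - 5)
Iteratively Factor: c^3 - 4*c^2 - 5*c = (c + 1)*(c^2 - 5*c) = (c - 5)*(c + 1)*(c)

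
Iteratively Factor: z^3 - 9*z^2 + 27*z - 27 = (z - 3)*(z^2 - 6*z + 9) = (z - 3)^2*(z - 3)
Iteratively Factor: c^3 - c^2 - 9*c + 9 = (c - 1)*(c^2 - 9) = (c - 3)*(c - 1)*(c + 3)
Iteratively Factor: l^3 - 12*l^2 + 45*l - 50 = (l - 5)*(l^2 - 7*l + 10) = (l - 5)^2*(l - 2)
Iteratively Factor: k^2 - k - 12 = (k + 3)*(k - 4)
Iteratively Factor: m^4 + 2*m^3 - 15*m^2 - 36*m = (m - 4)*(m^3 + 6*m^2 + 9*m) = (m - 4)*(m + 3)*(m^2 + 3*m) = (m - 4)*(m + 3)^2*(m)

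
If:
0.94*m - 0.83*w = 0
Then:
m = 0.882978723404255*w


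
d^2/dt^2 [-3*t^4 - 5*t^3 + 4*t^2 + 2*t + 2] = -36*t^2 - 30*t + 8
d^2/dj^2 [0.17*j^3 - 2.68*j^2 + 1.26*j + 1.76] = 1.02*j - 5.36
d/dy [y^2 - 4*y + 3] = 2*y - 4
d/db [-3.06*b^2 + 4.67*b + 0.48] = 4.67 - 6.12*b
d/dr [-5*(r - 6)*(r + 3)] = 15 - 10*r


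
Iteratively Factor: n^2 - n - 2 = (n + 1)*(n - 2)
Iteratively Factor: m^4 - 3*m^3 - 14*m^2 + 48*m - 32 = (m + 4)*(m^3 - 7*m^2 + 14*m - 8) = (m - 1)*(m + 4)*(m^2 - 6*m + 8) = (m - 2)*(m - 1)*(m + 4)*(m - 4)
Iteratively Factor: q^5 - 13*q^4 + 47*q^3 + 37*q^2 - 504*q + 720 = (q - 5)*(q^4 - 8*q^3 + 7*q^2 + 72*q - 144) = (q - 5)*(q - 4)*(q^3 - 4*q^2 - 9*q + 36) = (q - 5)*(q - 4)^2*(q^2 - 9) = (q - 5)*(q - 4)^2*(q + 3)*(q - 3)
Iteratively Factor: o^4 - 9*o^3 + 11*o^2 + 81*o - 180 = (o - 4)*(o^3 - 5*o^2 - 9*o + 45) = (o - 4)*(o + 3)*(o^2 - 8*o + 15) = (o - 4)*(o - 3)*(o + 3)*(o - 5)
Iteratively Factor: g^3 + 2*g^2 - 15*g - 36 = (g - 4)*(g^2 + 6*g + 9) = (g - 4)*(g + 3)*(g + 3)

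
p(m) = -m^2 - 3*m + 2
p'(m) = -2*m - 3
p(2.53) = -11.99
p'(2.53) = -8.06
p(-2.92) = 2.23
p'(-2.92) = 2.84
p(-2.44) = 3.37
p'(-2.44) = 1.88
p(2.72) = -13.56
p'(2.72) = -8.44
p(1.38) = -4.04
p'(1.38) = -5.76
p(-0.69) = 3.59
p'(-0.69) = -1.62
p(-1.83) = 4.14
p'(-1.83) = 0.66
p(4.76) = -34.94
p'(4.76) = -12.52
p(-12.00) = -106.00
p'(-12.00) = 21.00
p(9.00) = -106.00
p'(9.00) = -21.00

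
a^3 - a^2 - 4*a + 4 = (a - 2)*(a - 1)*(a + 2)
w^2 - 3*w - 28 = (w - 7)*(w + 4)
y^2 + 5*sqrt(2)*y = y*(y + 5*sqrt(2))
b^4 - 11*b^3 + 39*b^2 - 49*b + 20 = (b - 5)*(b - 4)*(b - 1)^2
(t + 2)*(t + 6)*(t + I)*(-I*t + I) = -I*t^4 + t^3 - 7*I*t^3 + 7*t^2 - 4*I*t^2 + 4*t + 12*I*t - 12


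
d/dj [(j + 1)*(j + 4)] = 2*j + 5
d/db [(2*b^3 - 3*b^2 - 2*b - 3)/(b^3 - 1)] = (3*b^4 + 4*b^3 + 3*b^2 + 6*b + 2)/(b^6 - 2*b^3 + 1)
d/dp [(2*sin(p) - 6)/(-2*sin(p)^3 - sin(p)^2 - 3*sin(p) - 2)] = 2*(4*sin(p)^3 - 17*sin(p)^2 - 6*sin(p) - 11)*cos(p)/(2*sin(p)^3 + sin(p)^2 + 3*sin(p) + 2)^2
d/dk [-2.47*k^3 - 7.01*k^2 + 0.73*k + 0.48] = -7.41*k^2 - 14.02*k + 0.73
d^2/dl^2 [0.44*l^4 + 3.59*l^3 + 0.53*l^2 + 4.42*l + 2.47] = 5.28*l^2 + 21.54*l + 1.06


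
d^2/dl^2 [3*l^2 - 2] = 6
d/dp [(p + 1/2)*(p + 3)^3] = (p + 3)^2*(8*p + 9)/2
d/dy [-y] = -1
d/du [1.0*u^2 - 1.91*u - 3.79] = 2.0*u - 1.91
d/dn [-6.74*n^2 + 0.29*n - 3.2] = 0.29 - 13.48*n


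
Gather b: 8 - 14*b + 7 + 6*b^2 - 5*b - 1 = 6*b^2 - 19*b + 14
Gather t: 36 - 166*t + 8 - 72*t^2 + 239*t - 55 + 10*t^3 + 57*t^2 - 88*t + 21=10*t^3 - 15*t^2 - 15*t + 10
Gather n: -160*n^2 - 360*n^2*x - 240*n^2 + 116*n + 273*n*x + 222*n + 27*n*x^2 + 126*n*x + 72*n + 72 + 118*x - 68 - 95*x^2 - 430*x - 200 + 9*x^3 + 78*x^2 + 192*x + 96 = n^2*(-360*x - 400) + n*(27*x^2 + 399*x + 410) + 9*x^3 - 17*x^2 - 120*x - 100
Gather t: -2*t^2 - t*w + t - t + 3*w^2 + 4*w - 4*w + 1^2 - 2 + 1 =-2*t^2 - t*w + 3*w^2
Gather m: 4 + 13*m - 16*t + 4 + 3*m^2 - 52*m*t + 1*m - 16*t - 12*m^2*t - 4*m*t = m^2*(3 - 12*t) + m*(14 - 56*t) - 32*t + 8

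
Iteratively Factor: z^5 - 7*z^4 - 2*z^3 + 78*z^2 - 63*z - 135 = (z - 3)*(z^4 - 4*z^3 - 14*z^2 + 36*z + 45) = (z - 3)^2*(z^3 - z^2 - 17*z - 15) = (z - 3)^2*(z + 3)*(z^2 - 4*z - 5) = (z - 3)^2*(z + 1)*(z + 3)*(z - 5)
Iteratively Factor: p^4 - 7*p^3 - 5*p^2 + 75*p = (p - 5)*(p^3 - 2*p^2 - 15*p) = (p - 5)^2*(p^2 + 3*p) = p*(p - 5)^2*(p + 3)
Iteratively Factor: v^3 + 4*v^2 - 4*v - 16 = (v + 2)*(v^2 + 2*v - 8) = (v - 2)*(v + 2)*(v + 4)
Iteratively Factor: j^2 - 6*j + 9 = (j - 3)*(j - 3)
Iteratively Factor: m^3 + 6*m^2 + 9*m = (m)*(m^2 + 6*m + 9) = m*(m + 3)*(m + 3)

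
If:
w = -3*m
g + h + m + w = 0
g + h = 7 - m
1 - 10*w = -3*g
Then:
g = -71/3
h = 85/3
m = 7/3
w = -7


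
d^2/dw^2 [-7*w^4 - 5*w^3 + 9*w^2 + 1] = -84*w^2 - 30*w + 18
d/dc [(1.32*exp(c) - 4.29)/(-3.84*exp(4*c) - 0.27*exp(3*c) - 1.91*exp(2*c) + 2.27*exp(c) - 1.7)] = (15.2064*exp(4*c) - 65.1816*exp(3*c) - 0.9537*exp(2*c) - 16.3878*exp(c) + 7.4943)*exp(c)/(14.7456*exp(8*c) + 2.0736*exp(7*c) + 14.7417*exp(6*c) - 16.4022*exp(5*c) + 15.4783*exp(4*c) - 7.7534*exp(3*c) + 11.6469*exp(2*c) - 7.718*exp(c) + 2.89)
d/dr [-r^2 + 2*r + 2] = 2 - 2*r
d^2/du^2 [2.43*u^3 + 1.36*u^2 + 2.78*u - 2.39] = 14.58*u + 2.72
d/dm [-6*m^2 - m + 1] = -12*m - 1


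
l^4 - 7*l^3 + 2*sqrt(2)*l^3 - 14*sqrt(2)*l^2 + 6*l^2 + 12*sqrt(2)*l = l*(l - 6)*(l - 1)*(l + 2*sqrt(2))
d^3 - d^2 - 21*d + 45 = (d - 3)^2*(d + 5)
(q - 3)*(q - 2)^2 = q^3 - 7*q^2 + 16*q - 12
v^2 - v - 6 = (v - 3)*(v + 2)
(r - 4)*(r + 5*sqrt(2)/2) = r^2 - 4*r + 5*sqrt(2)*r/2 - 10*sqrt(2)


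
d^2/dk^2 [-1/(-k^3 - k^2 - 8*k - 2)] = 2*(-(3*k + 1)*(k^3 + k^2 + 8*k + 2) + (3*k^2 + 2*k + 8)^2)/(k^3 + k^2 + 8*k + 2)^3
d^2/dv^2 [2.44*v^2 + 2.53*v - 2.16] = 4.88000000000000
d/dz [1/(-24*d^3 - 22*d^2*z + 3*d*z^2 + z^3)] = (22*d^2 - 6*d*z - 3*z^2)/(24*d^3 + 22*d^2*z - 3*d*z^2 - z^3)^2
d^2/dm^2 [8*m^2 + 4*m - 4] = 16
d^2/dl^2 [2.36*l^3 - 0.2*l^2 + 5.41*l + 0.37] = 14.16*l - 0.4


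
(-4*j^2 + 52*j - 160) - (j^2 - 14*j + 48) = -5*j^2 + 66*j - 208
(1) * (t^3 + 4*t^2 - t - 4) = t^3 + 4*t^2 - t - 4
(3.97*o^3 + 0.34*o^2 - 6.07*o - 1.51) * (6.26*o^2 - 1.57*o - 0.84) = 24.8522*o^5 - 4.1045*o^4 - 41.8668*o^3 - 0.208299999999999*o^2 + 7.4695*o + 1.2684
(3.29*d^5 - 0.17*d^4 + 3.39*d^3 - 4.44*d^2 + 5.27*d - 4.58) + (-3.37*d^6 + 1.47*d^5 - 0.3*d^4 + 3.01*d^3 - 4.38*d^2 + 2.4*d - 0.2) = -3.37*d^6 + 4.76*d^5 - 0.47*d^4 + 6.4*d^3 - 8.82*d^2 + 7.67*d - 4.78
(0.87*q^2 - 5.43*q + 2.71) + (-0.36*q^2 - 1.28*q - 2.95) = 0.51*q^2 - 6.71*q - 0.24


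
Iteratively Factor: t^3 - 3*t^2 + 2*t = (t - 1)*(t^2 - 2*t) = t*(t - 1)*(t - 2)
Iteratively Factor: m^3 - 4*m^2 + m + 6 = (m - 2)*(m^2 - 2*m - 3) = (m - 3)*(m - 2)*(m + 1)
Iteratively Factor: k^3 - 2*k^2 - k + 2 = (k + 1)*(k^2 - 3*k + 2) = (k - 1)*(k + 1)*(k - 2)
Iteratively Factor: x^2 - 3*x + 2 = (x - 2)*(x - 1)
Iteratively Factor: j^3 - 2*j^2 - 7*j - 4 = (j - 4)*(j^2 + 2*j + 1) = (j - 4)*(j + 1)*(j + 1)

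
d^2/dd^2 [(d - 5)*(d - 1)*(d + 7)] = 6*d + 2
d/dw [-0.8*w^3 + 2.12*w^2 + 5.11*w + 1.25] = -2.4*w^2 + 4.24*w + 5.11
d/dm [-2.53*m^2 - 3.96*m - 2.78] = -5.06*m - 3.96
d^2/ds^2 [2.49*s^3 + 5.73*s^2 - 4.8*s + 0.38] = 14.94*s + 11.46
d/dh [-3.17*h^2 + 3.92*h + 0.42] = 3.92 - 6.34*h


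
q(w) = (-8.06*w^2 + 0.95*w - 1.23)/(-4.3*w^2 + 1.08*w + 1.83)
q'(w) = (0.95 - 16.12*w)/(-4.3*w^2 + 1.08*w + 1.83) + (8.6*w - 1.08)*(-8.06*w^2 + 0.95*w - 1.23)/(-4.3*w^2 + 1.08*w + 1.83)^2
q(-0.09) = -0.81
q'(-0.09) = 2.30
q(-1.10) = 2.64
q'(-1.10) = 2.00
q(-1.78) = 2.07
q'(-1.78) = 0.32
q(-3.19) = 1.90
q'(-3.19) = 0.04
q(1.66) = 2.66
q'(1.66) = -1.13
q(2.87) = 2.13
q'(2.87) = -0.16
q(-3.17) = 1.90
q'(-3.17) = 0.04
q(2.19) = 2.30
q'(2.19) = -0.40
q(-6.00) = 1.86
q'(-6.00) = 0.00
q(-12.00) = 1.86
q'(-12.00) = -0.00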